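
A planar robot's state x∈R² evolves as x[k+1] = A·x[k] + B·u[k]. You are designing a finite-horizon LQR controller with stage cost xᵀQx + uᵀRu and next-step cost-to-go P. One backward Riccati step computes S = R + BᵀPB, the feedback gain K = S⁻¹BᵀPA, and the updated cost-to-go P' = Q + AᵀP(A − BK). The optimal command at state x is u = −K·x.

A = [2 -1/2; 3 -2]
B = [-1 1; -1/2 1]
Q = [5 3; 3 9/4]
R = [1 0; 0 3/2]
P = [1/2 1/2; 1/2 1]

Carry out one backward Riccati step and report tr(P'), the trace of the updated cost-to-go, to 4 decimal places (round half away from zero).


13.4224

BᵀP = [-0.7500 -1.0000; 1.0000 1.5000]
S = R + BᵀPB = [1 0; 0 3/2] + [1.2500 -1.7500; -1.7500 2.5000] = [2.2500 -1.7500; -1.7500 4.0000]
BᵀPA = [-4.5000 2.3750; 6.5000 -3.5000]
K = S⁻¹·BᵀPA = [-1.1158 0.5684; 1.1368 -0.6263]
A−BK = [-0.2526 0.6947; 1.3053 -1.0895]
AᵀP(A−BK) = [4.5895 -2.6211; -2.6211 1.5829]
P' = Q + AᵀP(A−BK) = [9.5895 0.3789; 0.3789 3.8329]
tr(P') = 13.4224


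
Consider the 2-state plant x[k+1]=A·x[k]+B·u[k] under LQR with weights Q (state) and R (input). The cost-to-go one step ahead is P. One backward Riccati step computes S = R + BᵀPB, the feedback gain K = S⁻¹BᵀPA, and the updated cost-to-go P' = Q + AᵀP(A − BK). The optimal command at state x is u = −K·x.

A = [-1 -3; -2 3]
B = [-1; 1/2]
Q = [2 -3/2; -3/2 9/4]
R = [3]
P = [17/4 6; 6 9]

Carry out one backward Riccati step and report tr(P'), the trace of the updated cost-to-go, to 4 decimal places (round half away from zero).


74.4286

BᵀP = [-1.2500 -1.5000]
S = R + BᵀPB = [3] + [0.5000] = [3.5000]
BᵀPA = [4.2500 -0.7500]
K = S⁻¹·BᵀPA = [1.2143 -0.2143]
A−BK = [0.2143 -3.2143; -2.6071 3.1071]
AᵀP(A−BK) = [59.0893 -22.3393; -22.3393 11.0893]
P' = Q + AᵀP(A−BK) = [61.0893 -23.8393; -23.8393 13.3393]
tr(P') = 74.4286


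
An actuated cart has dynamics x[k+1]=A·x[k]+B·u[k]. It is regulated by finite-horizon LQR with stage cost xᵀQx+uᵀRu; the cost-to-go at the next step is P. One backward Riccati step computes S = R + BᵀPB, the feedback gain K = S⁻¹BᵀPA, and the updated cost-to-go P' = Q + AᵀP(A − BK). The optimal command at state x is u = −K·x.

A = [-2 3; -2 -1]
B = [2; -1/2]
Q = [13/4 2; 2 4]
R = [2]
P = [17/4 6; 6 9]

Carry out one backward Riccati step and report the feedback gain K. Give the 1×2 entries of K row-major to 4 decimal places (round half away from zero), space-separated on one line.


-2.8108 0.9730

BᵀP = [5.5000 7.5000]
S = R + BᵀPB = [2] + [7.2500] = [9.2500]
BᵀPA = [-26.0000 9.0000]
K = S⁻¹·BᵀPA = [-2.8108 0.9730]
A−BK = [3.6216 1.0541; -3.4054 -0.5135]
AᵀP(A−BK) = [27.9189 -6.2027; -6.2027 2.4932]
P' = Q + AᵀP(A−BK) = [31.1689 -4.2027; -4.2027 6.4932]
tr(P') = 37.6622


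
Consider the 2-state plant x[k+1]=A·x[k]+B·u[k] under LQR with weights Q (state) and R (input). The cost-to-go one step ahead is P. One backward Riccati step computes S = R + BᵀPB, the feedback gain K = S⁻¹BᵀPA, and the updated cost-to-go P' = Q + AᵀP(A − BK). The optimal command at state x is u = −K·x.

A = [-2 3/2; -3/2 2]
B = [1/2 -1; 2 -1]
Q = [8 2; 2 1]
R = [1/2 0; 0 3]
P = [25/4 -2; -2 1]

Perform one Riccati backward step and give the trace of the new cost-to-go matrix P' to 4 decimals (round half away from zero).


19.1614

BᵀP = [-0.8750 1.0000; -4.2500 1.0000]
S = R + BᵀPB = [1/2 0; 0 3] + [1.5625 -0.1250; -0.1250 3.2500] = [2.0625 -0.1250; -0.1250 6.2500]
BᵀPA = [0.2500 0.6875; 7.0000 -4.3750]
K = S⁻¹·BᵀPA = [0.1893 0.2913; 1.1238 -0.6942]
A−BK = [-0.9709 0.6602; -0.7549 0.7233]
AᵀP(A−BK) = [7.3362 -4.4636; -4.4636 2.8252]
P' = Q + AᵀP(A−BK) = [15.3362 -2.4636; -2.4636 3.8252]
tr(P') = 19.1614


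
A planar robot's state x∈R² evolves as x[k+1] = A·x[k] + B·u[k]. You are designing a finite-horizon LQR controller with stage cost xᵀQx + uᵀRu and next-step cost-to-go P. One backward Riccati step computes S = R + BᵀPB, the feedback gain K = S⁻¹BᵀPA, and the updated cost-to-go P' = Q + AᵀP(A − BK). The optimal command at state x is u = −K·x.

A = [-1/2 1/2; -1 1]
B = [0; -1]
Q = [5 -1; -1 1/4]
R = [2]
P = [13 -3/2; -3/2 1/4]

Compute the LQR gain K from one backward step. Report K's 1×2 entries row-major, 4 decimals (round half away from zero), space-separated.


BᵀP = [1.5000 -0.2500]
S = R + BᵀPB = [2] + [0.2500] = [2.2500]
BᵀPA = [-0.5000 0.5000]
K = S⁻¹·BᵀPA = [-0.2222 0.2222]
A−BK = [-0.5000 0.5000; -1.2222 1.2222]
AᵀP(A−BK) = [1.8889 -1.8889; -1.8889 1.8889]
P' = Q + AᵀP(A−BK) = [6.8889 -2.8889; -2.8889 2.1389]
tr(P') = 9.0278

-0.2222 0.2222


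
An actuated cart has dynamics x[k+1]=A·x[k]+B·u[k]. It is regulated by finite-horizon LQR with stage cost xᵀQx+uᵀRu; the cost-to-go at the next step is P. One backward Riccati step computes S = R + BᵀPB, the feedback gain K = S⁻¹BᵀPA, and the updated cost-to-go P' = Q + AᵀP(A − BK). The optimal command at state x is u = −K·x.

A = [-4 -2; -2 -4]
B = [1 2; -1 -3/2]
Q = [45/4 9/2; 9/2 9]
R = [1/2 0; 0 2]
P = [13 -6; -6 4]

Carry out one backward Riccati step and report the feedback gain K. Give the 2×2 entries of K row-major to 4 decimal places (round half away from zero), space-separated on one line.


BᵀP = [19.0000 -10.0000; 35.0000 -18.0000]
S = R + BᵀPB = [1/2 0; 0 2] + [29.0000 53.0000; 53.0000 97.0000] = [29.5000 53.0000; 53.0000 99.0000]
BᵀPA = [-56.0000 2.0000; -104.0000 2.0000]
K = S⁻¹·BᵀPA = [-0.2870 0.8251; -0.8969 -0.4215]
A−BK = [-1.9193 -1.9821; -3.6323 -3.8072]
AᵀP(A−BK) = [18.6547 18.3677; 18.3677 19.1928]
P' = Q + AᵀP(A−BK) = [29.9047 22.8677; 22.8677 28.1928]
tr(P') = 58.0975

-0.2870 0.8251 -0.8969 -0.4215


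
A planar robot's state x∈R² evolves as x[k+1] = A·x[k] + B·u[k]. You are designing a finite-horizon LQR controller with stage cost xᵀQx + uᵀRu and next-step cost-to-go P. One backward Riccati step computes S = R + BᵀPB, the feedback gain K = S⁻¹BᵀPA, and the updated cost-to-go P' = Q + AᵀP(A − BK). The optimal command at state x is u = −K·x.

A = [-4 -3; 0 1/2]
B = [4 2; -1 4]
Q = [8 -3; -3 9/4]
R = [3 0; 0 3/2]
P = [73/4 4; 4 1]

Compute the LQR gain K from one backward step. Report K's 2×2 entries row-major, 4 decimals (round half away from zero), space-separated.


-0.6705 -0.5213 -0.5000 -0.3125

BᵀP = [69.0000 15.0000; 52.5000 12.0000]
S = R + BᵀPB = [3 0; 0 3/2] + [261.0000 198.0000; 198.0000 153.0000] = [264.0000 198.0000; 198.0000 154.5000]
BᵀPA = [-276.0000 -199.5000; -210.0000 -151.5000]
K = S⁻¹·BᵀPA = [-0.6705 -0.5213; -0.5000 -0.3125]
A−BK = [-0.3182 -0.2898; 1.3295 1.2287]
AᵀP(A−BK) = [1.9545 1.4943; 1.4943 1.1555]
P' = Q + AᵀP(A−BK) = [9.9545 -1.5057; -1.5057 3.4055]
tr(P') = 13.3601


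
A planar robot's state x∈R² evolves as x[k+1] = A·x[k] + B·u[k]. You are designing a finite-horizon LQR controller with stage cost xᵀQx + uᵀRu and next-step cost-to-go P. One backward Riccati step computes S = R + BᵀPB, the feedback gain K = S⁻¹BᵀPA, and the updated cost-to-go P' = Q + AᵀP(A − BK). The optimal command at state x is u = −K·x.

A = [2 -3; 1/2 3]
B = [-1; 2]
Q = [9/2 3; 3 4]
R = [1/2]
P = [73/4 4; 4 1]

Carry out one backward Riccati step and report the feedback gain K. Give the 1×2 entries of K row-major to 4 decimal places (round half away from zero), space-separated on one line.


BᵀP = [-10.2500 -2.0000]
S = R + BᵀPB = [1/2] + [6.2500] = [6.7500]
BᵀPA = [-21.5000 24.7500]
K = S⁻¹·BᵀPA = [-3.1852 3.6667]
A−BK = [-1.1852 0.6667; 6.8704 -4.3333]
AᵀP(A−BK) = [12.7685 -11.1667; -11.1667 10.5000]
P' = Q + AᵀP(A−BK) = [17.2685 -8.1667; -8.1667 14.5000]
tr(P') = 31.7685

-3.1852 3.6667


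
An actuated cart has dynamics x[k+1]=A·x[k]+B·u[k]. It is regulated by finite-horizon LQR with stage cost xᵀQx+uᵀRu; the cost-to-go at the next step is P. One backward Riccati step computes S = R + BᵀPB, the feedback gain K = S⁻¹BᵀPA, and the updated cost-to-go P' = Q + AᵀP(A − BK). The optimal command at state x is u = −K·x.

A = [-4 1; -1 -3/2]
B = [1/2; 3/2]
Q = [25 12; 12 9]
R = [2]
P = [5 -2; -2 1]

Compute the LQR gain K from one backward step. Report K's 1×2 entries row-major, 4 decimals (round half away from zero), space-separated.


0.6000 -0.5000

BᵀP = [-0.5000 0.5000]
S = R + BᵀPB = [2] + [0.5000] = [2.5000]
BᵀPA = [1.5000 -1.2500]
K = S⁻¹·BᵀPA = [0.6000 -0.5000]
A−BK = [-4.3000 1.2500; -1.9000 -0.7500]
AᵀP(A−BK) = [64.1000 -27.7500; -27.7500 12.6250]
P' = Q + AᵀP(A−BK) = [89.1000 -15.7500; -15.7500 21.6250]
tr(P') = 110.7250


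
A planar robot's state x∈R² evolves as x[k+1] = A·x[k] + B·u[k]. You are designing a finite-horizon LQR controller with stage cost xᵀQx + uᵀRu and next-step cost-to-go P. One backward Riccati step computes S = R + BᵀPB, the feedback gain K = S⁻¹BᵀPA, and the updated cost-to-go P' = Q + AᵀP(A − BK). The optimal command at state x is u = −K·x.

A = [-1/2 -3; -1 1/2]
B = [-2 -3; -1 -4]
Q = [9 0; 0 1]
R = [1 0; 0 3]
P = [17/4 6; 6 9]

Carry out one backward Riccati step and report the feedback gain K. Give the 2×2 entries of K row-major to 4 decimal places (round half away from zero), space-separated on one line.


BᵀP = [-14.5000 -21.0000; -36.7500 -54.0000]
S = R + BᵀPB = [1 0; 0 3] + [50.0000 127.5000; 127.5000 326.2500] = [51.0000 127.5000; 127.5000 329.2500]
BᵀPA = [28.2500 33.0000; 72.3750 83.2500]
K = S⁻¹·BᵀPA = [0.1373 0.4685; 0.1667 0.0714]
A−BK = [0.2745 -1.8487; -0.1961 1.2542]
AᵀP(A−BK) = [0.1225 -0.0294; -0.0294 1.0935]
P' = Q + AᵀP(A−BK) = [9.1225 -0.0294; -0.0294 2.0935]
tr(P') = 11.2160

0.1373 0.4685 0.1667 0.0714


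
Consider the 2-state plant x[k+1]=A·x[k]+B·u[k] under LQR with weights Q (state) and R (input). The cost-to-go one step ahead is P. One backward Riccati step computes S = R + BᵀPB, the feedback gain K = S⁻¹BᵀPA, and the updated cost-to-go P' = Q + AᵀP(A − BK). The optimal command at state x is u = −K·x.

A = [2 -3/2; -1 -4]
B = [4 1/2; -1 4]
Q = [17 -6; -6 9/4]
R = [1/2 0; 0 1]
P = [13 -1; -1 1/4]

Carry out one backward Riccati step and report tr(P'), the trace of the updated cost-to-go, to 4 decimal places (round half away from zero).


BᵀP = [53.0000 -4.2500; 2.5000 0.5000]
S = R + BᵀPB = [1/2 0; 0 1] + [216.2500 9.5000; 9.5000 3.2500] = [216.7500 9.5000; 9.5000 4.2500]
BᵀPA = [110.2500 -62.5000; 4.5000 -5.7500]
K = S⁻¹·BᵀPA = [0.5124 -0.2539; -0.0866 -0.7853]
A−BK = [-0.0065 -0.0916; -0.1410 -1.1126]
AᵀP(A−BK) = [0.1425 0.0298; 0.0298 0.8637]
P' = Q + AᵀP(A−BK) = [17.1425 -5.9702; -5.9702 3.1137]
tr(P') = 20.2562

20.2562


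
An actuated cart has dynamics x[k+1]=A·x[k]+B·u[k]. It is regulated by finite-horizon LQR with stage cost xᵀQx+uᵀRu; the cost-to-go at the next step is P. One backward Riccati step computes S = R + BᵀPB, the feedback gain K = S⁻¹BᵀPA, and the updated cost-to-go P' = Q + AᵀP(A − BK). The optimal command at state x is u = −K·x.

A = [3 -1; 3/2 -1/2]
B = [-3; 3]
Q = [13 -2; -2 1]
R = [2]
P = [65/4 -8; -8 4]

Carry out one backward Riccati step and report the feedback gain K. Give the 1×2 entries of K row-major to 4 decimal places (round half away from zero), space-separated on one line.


-0.5004 0.1668

BᵀP = [-72.7500 36.0000]
S = R + BᵀPB = [2] + [326.2500] = [328.2500]
BᵀPA = [-164.2500 54.7500]
K = S⁻¹·BᵀPA = [-0.5004 0.1668]
A−BK = [1.4989 -0.4996; 3.0011 -1.0004]
AᵀP(A−BK) = [1.0625 -0.3542; -0.3542 0.1181]
P' = Q + AᵀP(A−BK) = [14.0625 -2.3542; -2.3542 1.1181]
tr(P') = 15.1805


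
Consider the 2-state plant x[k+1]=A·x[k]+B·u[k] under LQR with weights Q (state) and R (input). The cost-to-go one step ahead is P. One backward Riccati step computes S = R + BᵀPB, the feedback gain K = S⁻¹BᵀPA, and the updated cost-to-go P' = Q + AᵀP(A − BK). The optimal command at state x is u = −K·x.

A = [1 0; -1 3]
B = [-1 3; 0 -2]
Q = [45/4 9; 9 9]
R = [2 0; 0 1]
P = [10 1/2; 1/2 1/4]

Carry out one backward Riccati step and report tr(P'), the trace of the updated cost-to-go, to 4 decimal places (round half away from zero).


22.4202

BᵀP = [-10.0000 -0.5000; 29.0000 1.0000]
S = R + BᵀPB = [2 0; 0 1] + [10.0000 -29.0000; -29.0000 85.0000] = [12.0000 -29.0000; -29.0000 86.0000]
BᵀPA = [-9.5000 -1.5000; 28.0000 3.0000]
K = S⁻¹·BᵀPA = [-0.0262 -0.2199; 0.3168 -0.0393]
A−BK = [0.0236 -0.1021; -0.3665 2.9215]
AᵀP(A−BK) = [0.1322 -0.2395; -0.2395 2.0380]
P' = Q + AᵀP(A−BK) = [11.3822 8.7605; 8.7605 11.0380]
tr(P') = 22.4202


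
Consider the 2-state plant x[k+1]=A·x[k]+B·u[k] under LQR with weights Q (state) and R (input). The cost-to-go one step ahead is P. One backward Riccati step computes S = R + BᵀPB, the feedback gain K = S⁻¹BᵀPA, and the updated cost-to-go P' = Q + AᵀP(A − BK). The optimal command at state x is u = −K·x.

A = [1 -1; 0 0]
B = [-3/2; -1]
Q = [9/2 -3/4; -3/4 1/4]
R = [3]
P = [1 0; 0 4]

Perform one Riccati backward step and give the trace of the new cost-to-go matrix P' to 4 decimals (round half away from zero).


6.2635

BᵀP = [-1.5000 -4.0000]
S = R + BᵀPB = [3] + [6.2500] = [9.2500]
BᵀPA = [-1.5000 1.5000]
K = S⁻¹·BᵀPA = [-0.1622 0.1622]
A−BK = [0.7568 -0.7568; -0.1622 0.1622]
AᵀP(A−BK) = [0.7568 -0.7568; -0.7568 0.7568]
P' = Q + AᵀP(A−BK) = [5.2568 -1.5068; -1.5068 1.0068]
tr(P') = 6.2635


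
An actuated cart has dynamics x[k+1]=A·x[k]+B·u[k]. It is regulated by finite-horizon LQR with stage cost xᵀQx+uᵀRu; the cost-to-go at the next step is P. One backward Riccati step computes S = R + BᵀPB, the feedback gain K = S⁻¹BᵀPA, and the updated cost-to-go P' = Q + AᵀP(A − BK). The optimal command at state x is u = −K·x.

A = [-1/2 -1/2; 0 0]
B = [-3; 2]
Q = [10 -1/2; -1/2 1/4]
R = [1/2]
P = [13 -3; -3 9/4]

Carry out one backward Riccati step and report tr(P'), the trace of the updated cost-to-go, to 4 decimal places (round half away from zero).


BᵀP = [-45.0000 13.5000]
S = R + BᵀPB = [1/2] + [162.0000] = [162.5000]
BᵀPA = [22.5000 22.5000]
K = S⁻¹·BᵀPA = [0.1385 0.1385]
A−BK = [-0.0846 -0.0846; -0.2769 -0.2769]
AᵀP(A−BK) = [0.1346 0.1346; 0.1346 0.1346]
P' = Q + AᵀP(A−BK) = [10.1346 -0.3654; -0.3654 0.3846]
tr(P') = 10.5192

10.5192


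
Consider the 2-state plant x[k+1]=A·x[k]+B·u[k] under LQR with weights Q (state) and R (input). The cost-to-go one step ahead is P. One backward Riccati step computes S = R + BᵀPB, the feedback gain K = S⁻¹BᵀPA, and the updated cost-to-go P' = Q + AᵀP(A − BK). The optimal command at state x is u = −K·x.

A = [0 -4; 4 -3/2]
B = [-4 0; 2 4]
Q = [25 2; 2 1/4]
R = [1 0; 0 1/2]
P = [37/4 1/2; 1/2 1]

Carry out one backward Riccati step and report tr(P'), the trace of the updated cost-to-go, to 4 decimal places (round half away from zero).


27.0992

BᵀP = [-36.0000 0.0000; 2.0000 4.0000]
S = R + BᵀPB = [1 0; 0 1/2] + [144.0000 0.0000; 0.0000 16.0000] = [145.0000 0.0000; 0.0000 16.5000]
BᵀPA = [0.0000 144.0000; 16.0000 -14.0000]
K = S⁻¹·BᵀPA = [0.0000 0.9931; 0.9697 -0.8485]
A−BK = [0.0000 -0.0276; 0.1212 -0.0923]
AᵀP(A−BK) = [0.4848 -0.4242; -0.4242 1.3643]
P' = Q + AᵀP(A−BK) = [25.4848 1.5758; 1.5758 1.6143]
tr(P') = 27.0992


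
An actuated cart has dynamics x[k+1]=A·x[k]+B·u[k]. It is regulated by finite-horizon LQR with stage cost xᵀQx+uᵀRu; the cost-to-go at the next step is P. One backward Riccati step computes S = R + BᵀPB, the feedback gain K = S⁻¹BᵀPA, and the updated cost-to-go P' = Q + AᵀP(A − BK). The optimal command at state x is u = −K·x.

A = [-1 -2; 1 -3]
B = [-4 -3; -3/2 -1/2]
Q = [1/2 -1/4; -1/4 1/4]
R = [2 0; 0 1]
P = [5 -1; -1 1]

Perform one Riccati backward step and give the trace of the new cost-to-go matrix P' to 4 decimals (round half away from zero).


6.8298

BᵀP = [-18.5000 2.5000; -14.5000 2.5000]
S = R + BᵀPB = [2 0; 0 1] + [70.2500 54.2500; 54.2500 42.2500] = [72.2500 54.2500; 54.2500 43.2500]
BᵀPA = [21.0000 29.5000; 17.0000 21.5000]
K = S⁻¹·BᵀPA = [-0.0770 0.6025; 0.4897 -0.2586]
A−BK = [0.1609 -0.3659; 1.1293 -2.2256]
AᵀP(A−BK) = [1.2930 -2.2558; -2.2558 4.7868]
P' = Q + AᵀP(A−BK) = [1.7930 -2.5058; -2.5058 5.0368]
tr(P') = 6.8298


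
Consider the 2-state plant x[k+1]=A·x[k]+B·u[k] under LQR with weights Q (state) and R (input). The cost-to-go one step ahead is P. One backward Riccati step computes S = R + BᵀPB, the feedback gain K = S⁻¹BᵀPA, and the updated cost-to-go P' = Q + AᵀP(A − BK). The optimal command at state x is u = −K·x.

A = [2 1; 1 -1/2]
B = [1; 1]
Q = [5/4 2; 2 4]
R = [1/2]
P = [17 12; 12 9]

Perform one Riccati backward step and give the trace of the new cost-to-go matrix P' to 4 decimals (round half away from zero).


BᵀP = [29.0000 21.0000]
S = R + BᵀPB = [1/2] + [50.0000] = [50.5000]
BᵀPA = [79.0000 18.5000]
K = S⁻¹·BᵀPA = [1.5644 0.3663]
A−BK = [0.4356 0.6337; -0.5644 -0.8663]
AᵀP(A−BK) = [1.4158 0.5594; 0.5594 0.4728]
P' = Q + AᵀP(A−BK) = [2.6658 2.5594; 2.5594 4.4728]
tr(P') = 7.1386

7.1386


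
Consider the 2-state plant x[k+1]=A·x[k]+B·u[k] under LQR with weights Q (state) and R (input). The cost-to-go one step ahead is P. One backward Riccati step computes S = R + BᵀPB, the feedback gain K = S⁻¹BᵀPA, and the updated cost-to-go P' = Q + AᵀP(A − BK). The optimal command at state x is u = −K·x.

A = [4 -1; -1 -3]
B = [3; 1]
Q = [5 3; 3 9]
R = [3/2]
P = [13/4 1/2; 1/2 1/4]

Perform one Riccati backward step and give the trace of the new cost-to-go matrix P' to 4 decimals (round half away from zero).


18.3732

BᵀP = [10.2500 1.7500]
S = R + BᵀPB = [3/2] + [32.5000] = [34.0000]
BᵀPA = [39.2500 -15.5000]
K = S⁻¹·BᵀPA = [1.1544 -0.4559]
A−BK = [0.5368 0.3676; -2.1544 -2.5441]
AᵀP(A−BK) = [2.9393 0.1434; 0.1434 1.4338]
P' = Q + AᵀP(A−BK) = [7.9393 3.1434; 3.1434 10.4338]
tr(P') = 18.3732


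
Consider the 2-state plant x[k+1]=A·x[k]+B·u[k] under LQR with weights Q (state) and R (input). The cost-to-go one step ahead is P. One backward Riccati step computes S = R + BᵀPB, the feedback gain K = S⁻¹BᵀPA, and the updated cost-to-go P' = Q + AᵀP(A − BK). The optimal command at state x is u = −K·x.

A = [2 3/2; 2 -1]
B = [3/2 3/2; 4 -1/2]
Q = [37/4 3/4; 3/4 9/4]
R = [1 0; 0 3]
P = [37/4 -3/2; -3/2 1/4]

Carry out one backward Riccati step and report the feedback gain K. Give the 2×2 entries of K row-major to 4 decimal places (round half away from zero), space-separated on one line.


BᵀP = [7.8750 -1.2500; 14.6250 -2.3750]
S = R + BᵀPB = [1 0; 0 3] + [6.8125 12.4375; 12.4375 23.1250] = [7.8125 12.4375; 12.4375 26.1250]
BᵀPA = [13.2500 13.0625; 24.5000 24.3125]
K = S⁻¹·BᵀPA = [0.8386 0.7867; 0.5385 0.5561]
A−BK = [-0.0658 -0.5142; -1.0853 -3.8688]
AᵀP(A−BK) = [1.6937 1.7020; 1.7020 1.7662]
P' = Q + AᵀP(A−BK) = [10.9437 2.4520; 2.4520 4.0162]
tr(P') = 14.9600

0.8386 0.7867 0.5385 0.5561


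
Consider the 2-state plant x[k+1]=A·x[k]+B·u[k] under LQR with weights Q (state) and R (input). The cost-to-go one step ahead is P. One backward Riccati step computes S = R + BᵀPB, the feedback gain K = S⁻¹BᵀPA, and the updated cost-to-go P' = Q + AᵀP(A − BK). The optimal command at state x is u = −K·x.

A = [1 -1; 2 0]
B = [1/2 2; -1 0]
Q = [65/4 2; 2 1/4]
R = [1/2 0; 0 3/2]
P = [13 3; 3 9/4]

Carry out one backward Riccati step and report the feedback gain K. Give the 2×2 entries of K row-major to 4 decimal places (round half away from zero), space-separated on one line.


BᵀP = [3.5000 -0.7500; 26.0000 6.0000]
S = R + BᵀPB = [1/2 0; 0 3/2] + [2.5000 7.0000; 7.0000 52.0000] = [3.0000 7.0000; 7.0000 53.5000]
BᵀPA = [2.0000 -3.5000; 38.0000 -26.0000]
K = S⁻¹·BᵀPA = [-1.4260 -0.0471; 0.8969 -0.4798]
A−BK = [-0.0807 -0.0168; 0.5740 -0.0471]
AᵀP(A−BK) = [2.7713 -0.6726; -0.6726 0.3599]
P' = Q + AᵀP(A−BK) = [19.0213 1.3274; 1.3274 0.6099]
tr(P') = 19.6312

-1.4260 -0.0471 0.8969 -0.4798


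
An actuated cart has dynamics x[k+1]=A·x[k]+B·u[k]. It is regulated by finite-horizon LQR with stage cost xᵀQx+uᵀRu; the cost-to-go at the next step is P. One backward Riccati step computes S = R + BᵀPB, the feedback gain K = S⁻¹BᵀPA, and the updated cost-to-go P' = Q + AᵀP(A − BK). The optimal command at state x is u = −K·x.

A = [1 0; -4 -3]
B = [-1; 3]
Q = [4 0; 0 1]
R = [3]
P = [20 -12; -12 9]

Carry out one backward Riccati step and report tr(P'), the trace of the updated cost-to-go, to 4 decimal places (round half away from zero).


BᵀP = [-56.0000 39.0000]
S = R + BᵀPB = [3] + [173.0000] = [176.0000]
BᵀPA = [-212.0000 -117.0000]
K = S⁻¹·BᵀPA = [-1.2045 -0.6648]
A−BK = [-0.2045 -0.6648; -0.3864 -1.0057]
AᵀP(A−BK) = [4.6364 3.0682; 3.0682 3.2216]
P' = Q + AᵀP(A−BK) = [8.6364 3.0682; 3.0682 4.2216]
tr(P') = 12.8580

12.8580


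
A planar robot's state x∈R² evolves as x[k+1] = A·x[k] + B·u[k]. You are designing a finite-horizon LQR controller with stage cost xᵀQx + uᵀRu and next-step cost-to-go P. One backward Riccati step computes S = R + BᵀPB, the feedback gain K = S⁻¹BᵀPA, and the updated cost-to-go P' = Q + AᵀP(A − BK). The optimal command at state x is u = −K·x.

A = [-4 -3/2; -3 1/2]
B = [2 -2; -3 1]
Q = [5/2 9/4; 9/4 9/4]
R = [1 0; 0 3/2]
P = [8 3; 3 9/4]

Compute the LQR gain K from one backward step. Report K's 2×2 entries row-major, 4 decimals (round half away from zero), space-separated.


1.6727 0.0088 3.7020 0.7476

BᵀP = [7.0000 -0.7500; -13.0000 -3.7500]
S = R + BᵀPB = [1 0; 0 3/2] + [16.2500 -14.7500; -14.7500 22.2500] = [17.2500 -14.7500; -14.7500 23.7500]
BᵀPA = [-25.7500 -10.8750; 63.2500 17.6250]
K = S⁻¹·BᵀPA = [1.6727 0.0088; 3.7020 0.7476]
A−BK = [0.0586 -0.0224; -1.6838 -0.2212]
AᵀP(A−BK) = [29.1705 5.0680; 5.0680 0.9823]
P' = Q + AᵀP(A−BK) = [31.6705 7.3180; 7.3180 3.2323]
tr(P') = 34.9027


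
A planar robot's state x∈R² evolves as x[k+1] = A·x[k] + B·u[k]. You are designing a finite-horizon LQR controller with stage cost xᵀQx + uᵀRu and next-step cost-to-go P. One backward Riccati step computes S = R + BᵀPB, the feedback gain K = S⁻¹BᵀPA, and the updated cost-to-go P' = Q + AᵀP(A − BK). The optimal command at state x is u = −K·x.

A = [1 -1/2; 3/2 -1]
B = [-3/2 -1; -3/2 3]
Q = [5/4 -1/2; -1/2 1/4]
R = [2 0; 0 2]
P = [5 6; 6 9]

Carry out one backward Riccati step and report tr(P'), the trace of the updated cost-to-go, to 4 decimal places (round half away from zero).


BᵀP = [-16.5000 -22.5000; 13.0000 21.0000]
S = R + BᵀPB = [2 0; 0 2] + [58.5000 -51.0000; -51.0000 50.0000] = [60.5000 -51.0000; -51.0000 52.0000]
BᵀPA = [-50.2500 30.7500; 44.5000 -27.5000]
K = S⁻¹·BᵀPA = [-0.6303 0.3606; 0.2376 -0.1752]
A−BK = [0.2922 -0.1344; -0.1583 0.0665]
AᵀP(A−BK) = [1.0048 -0.5846; -0.5846 0.3443]
P' = Q + AᵀP(A−BK) = [2.2548 -1.0846; -1.0846 0.5943]
tr(P') = 2.8491

2.8491


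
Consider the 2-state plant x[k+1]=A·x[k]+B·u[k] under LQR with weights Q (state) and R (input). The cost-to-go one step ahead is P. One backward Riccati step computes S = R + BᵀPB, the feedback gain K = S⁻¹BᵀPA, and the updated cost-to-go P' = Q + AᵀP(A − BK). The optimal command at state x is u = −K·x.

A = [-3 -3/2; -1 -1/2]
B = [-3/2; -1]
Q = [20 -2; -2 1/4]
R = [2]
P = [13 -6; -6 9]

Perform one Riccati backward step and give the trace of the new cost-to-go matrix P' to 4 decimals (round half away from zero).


BᵀP = [-13.5000 0.0000]
S = R + BᵀPB = [2] + [20.2500] = [22.2500]
BᵀPA = [40.5000 20.2500]
K = S⁻¹·BᵀPA = [1.8202 0.9101]
A−BK = [-0.2697 -0.1348; 0.8202 0.4101]
AᵀP(A−BK) = [16.2809 8.1404; 8.1404 4.0702]
P' = Q + AᵀP(A−BK) = [36.2809 6.1404; 6.1404 4.3202]
tr(P') = 40.6011

40.6011


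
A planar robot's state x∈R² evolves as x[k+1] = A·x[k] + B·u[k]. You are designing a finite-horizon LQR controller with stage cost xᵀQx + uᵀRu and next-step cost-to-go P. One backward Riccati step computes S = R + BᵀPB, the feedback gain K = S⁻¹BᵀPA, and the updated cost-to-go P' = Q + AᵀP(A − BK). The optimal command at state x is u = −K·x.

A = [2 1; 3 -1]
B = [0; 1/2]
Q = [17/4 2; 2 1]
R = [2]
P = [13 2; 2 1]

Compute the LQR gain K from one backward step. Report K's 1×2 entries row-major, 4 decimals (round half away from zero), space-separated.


1.5556 0.2222

BᵀP = [1.0000 0.5000]
S = R + BᵀPB = [2] + [0.2500] = [2.2500]
BᵀPA = [3.5000 0.5000]
K = S⁻¹·BᵀPA = [1.5556 0.2222]
A−BK = [2.0000 1.0000; 2.2222 -1.1111]
AᵀP(A−BK) = [79.5556 24.2222; 24.2222 9.8889]
P' = Q + AᵀP(A−BK) = [83.8056 26.2222; 26.2222 10.8889]
tr(P') = 94.6944


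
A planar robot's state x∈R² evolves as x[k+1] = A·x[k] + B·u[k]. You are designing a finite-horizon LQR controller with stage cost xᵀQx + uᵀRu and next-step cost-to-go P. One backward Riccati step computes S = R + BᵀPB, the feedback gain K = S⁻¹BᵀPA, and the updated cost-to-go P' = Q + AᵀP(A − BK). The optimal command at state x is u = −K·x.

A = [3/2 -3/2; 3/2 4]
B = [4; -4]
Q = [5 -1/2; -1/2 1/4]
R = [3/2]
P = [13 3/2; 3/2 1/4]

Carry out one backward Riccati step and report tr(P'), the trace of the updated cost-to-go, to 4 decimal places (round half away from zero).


BᵀP = [46.0000 5.0000]
S = R + BᵀPB = [3/2] + [164.0000] = [165.5000]
BᵀPA = [76.5000 -49.0000]
K = S⁻¹·BᵀPA = [0.4622 -0.2961]
A−BK = [-0.3489 -0.3157; 3.3489 2.8157]
AᵀP(A−BK) = [1.2015 0.5245; 0.5245 0.7424]
P' = Q + AᵀP(A−BK) = [6.2015 0.0245; 0.0245 0.9924]
tr(P') = 7.1939

7.1939


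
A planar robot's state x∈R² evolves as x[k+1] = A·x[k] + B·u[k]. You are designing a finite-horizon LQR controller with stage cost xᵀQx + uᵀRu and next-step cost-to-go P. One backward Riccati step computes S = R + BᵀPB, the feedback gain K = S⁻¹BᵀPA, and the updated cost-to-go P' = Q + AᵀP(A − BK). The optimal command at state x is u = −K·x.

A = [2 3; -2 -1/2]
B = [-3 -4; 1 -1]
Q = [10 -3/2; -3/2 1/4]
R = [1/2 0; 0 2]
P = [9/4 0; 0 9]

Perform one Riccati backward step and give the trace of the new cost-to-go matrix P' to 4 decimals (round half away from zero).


12.1790

BᵀP = [-6.7500 9.0000; -9.0000 -9.0000]
S = R + BᵀPB = [1/2 0; 0 2] + [29.2500 18.0000; 18.0000 45.0000] = [29.7500 18.0000; 18.0000 47.0000]
BᵀPA = [-31.5000 -24.7500; 0.0000 -22.5000]
K = S⁻¹·BᵀPA = [-1.3782 -0.7058; 0.5278 -0.2084]
A−BK = [-0.0233 0.0489; -0.0940 -0.0026]
AᵀP(A−BK) = [1.5876 0.2660; 0.2660 0.3414]
P' = Q + AᵀP(A−BK) = [11.5876 -1.2340; -1.2340 0.5914]
tr(P') = 12.1790


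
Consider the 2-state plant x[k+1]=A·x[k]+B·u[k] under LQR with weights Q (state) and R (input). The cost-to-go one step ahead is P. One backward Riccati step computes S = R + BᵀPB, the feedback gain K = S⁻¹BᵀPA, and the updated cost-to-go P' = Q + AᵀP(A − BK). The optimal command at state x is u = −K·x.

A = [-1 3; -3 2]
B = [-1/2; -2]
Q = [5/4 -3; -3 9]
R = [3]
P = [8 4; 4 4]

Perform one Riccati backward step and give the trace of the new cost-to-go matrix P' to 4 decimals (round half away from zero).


BᵀP = [-12.0000 -10.0000]
S = R + BᵀPB = [3] + [26.0000] = [29.0000]
BᵀPA = [42.0000 -56.0000]
K = S⁻¹·BᵀPA = [1.4483 -1.9310]
A−BK = [-0.2759 2.0345; -0.1034 -1.8621]
AᵀP(A−BK) = [7.1724 -10.8966; -10.8966 27.8621]
P' = Q + AᵀP(A−BK) = [8.4224 -13.8966; -13.8966 36.8621]
tr(P') = 45.2845

45.2845


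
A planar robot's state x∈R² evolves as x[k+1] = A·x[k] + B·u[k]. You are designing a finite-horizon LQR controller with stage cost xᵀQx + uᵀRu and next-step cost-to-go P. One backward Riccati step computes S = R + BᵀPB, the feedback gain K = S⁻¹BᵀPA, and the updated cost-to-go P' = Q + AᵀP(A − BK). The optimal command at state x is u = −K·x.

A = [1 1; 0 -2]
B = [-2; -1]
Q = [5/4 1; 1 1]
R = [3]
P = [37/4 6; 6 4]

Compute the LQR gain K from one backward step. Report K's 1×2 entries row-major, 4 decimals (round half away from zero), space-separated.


-0.3603 0.1103

BᵀP = [-24.5000 -16.0000]
S = R + BᵀPB = [3] + [65.0000] = [68.0000]
BᵀPA = [-24.5000 7.5000]
K = S⁻¹·BᵀPA = [-0.3603 0.1103]
A−BK = [0.2794 1.2206; -0.3603 -1.8897]
AᵀP(A−BK) = [0.4228 -0.0478; -0.0478 0.4228]
P' = Q + AᵀP(A−BK) = [1.6728 0.9522; 0.9522 1.4228]
tr(P') = 3.0956


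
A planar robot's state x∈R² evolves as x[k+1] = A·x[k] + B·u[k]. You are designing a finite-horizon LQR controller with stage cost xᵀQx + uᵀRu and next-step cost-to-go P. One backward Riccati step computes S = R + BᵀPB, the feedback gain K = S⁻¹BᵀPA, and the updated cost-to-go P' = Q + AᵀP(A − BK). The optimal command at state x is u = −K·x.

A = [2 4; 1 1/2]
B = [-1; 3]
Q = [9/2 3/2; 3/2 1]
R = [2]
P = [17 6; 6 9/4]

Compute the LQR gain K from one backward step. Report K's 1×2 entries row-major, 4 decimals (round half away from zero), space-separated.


0.8462 1.3462

BᵀP = [1.0000 0.7500]
S = R + BᵀPB = [2] + [1.2500] = [3.2500]
BᵀPA = [2.7500 4.3750]
K = S⁻¹·BᵀPA = [0.8462 1.3462]
A−BK = [2.8462 5.3462; -1.5385 -3.5385]
AᵀP(A−BK) = [91.9231 163.4231; 163.4231 290.6731]
P' = Q + AᵀP(A−BK) = [96.4231 164.9231; 164.9231 291.6731]
tr(P') = 388.0962


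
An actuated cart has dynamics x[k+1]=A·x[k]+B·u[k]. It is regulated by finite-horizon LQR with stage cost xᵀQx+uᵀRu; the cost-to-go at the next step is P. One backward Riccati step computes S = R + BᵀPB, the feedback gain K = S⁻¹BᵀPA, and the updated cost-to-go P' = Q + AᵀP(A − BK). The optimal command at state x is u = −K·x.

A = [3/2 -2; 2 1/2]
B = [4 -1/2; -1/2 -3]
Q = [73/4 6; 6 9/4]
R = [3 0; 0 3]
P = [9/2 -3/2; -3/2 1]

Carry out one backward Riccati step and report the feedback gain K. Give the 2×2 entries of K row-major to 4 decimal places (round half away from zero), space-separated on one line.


0.2371 -0.4923 -0.4088 -0.0743

BᵀP = [18.7500 -6.5000; 2.2500 -2.2500]
S = R + BᵀPB = [3 0; 0 3] + [78.2500 10.1250; 10.1250 5.6250] = [81.2500 10.1250; 10.1250 8.6250]
BᵀPA = [15.1250 -40.7500; -1.1250 -5.6250]
K = S⁻¹·BᵀPA = [0.2371 -0.4923; -0.4088 -0.0743]
A−BK = [0.3473 -0.0680; 0.8923 0.0310]
AᵀP(A−BK) = [1.0791 -0.2628; -0.2628 0.7717]
P' = Q + AᵀP(A−BK) = [19.3291 5.7372; 5.7372 3.0217]
tr(P') = 22.3508


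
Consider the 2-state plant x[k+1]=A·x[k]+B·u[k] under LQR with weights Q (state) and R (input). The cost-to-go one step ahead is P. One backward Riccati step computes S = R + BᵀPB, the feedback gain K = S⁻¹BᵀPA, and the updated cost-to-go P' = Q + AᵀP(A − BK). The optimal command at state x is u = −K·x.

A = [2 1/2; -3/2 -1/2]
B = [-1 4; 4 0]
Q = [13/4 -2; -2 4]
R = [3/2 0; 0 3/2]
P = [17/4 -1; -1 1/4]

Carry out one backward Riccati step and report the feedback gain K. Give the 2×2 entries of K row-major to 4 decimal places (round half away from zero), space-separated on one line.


-0.2437 -0.0670 0.4598 0.1193

BᵀP = [-8.2500 2.0000; 17.0000 -4.0000]
S = R + BᵀPB = [3/2 0; 0 3/2] + [16.2500 -33.0000; -33.0000 68.0000] = [17.7500 -33.0000; -33.0000 69.5000]
BᵀPA = [-19.5000 -5.1250; 40.0000 10.5000]
K = S⁻¹·BᵀPA = [-0.2437 -0.0670; 0.4598 0.1193]
A−BK = [-0.0830 -0.0441; -0.5251 -0.2321]
AᵀP(A−BK) = [0.4173 0.1104; 0.1104 0.0293]
P' = Q + AᵀP(A−BK) = [3.6673 -1.8896; -1.8896 4.0293]
tr(P') = 7.6966


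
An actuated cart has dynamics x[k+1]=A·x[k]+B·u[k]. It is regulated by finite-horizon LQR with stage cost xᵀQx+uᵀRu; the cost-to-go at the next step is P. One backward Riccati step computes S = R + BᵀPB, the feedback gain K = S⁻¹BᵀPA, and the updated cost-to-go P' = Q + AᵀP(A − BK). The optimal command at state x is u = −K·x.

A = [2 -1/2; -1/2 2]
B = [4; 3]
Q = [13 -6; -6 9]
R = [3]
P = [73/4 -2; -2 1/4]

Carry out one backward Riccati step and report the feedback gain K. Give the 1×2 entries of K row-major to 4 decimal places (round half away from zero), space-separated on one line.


BᵀP = [67.0000 -7.2500]
S = R + BᵀPB = [3] + [246.2500] = [249.2500]
BᵀPA = [137.6250 -48.0000]
K = S⁻¹·BᵀPA = [0.5522 -0.1926]
A−BK = [-0.2086 0.2703; -2.1565 2.5777]
AᵀP(A−BK) = [1.0720 -0.4965; -0.4965 0.3188]
P' = Q + AᵀP(A−BK) = [14.0720 -6.4965; -6.4965 9.3188]
tr(P') = 23.3907

0.5522 -0.1926


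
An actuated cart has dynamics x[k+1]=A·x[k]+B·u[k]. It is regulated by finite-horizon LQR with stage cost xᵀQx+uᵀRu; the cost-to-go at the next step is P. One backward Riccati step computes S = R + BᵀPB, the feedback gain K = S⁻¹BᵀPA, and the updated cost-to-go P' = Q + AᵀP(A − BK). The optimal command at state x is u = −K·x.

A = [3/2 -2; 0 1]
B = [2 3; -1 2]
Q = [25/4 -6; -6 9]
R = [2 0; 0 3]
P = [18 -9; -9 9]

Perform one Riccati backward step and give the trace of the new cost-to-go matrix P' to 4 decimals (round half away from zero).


BᵀP = [45.0000 -27.0000; 36.0000 -9.0000]
S = R + BᵀPB = [2 0; 0 3] + [117.0000 81.0000; 81.0000 90.0000] = [119.0000 81.0000; 81.0000 93.0000]
BᵀPA = [67.5000 -117.0000; 54.0000 -81.0000]
K = S⁻¹·BᵀPA = [0.4224 -0.9587; 0.2127 -0.0360]
A−BK = [0.0170 0.0253; -0.0030 0.1132]
AᵀP(A−BK) = [0.4988 -0.8449; -0.8449 1.9174]
P' = Q + AᵀP(A−BK) = [6.7488 -6.8449; -6.8449 10.9174]
tr(P') = 17.6663

17.6663


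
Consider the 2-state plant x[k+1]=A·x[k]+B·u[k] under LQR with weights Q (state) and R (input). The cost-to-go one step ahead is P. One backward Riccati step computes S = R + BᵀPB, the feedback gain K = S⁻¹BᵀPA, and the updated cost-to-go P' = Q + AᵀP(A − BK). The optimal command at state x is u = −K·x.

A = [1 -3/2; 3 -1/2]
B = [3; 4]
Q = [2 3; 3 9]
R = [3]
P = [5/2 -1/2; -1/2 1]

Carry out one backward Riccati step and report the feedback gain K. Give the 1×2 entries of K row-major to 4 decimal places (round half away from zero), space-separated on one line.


0.4407 -0.3220

BᵀP = [5.5000 2.5000]
S = R + BᵀPB = [3] + [26.5000] = [29.5000]
BᵀPA = [13.0000 -9.5000]
K = S⁻¹·BᵀPA = [0.4407 -0.3220]
A−BK = [-0.3220 -0.5339; 1.2373 0.7881]
AᵀP(A−BK) = [2.7712 1.4364; 1.4364 2.0657]
P' = Q + AᵀP(A−BK) = [4.7712 4.4364; 4.4364 11.0657]
tr(P') = 15.8369


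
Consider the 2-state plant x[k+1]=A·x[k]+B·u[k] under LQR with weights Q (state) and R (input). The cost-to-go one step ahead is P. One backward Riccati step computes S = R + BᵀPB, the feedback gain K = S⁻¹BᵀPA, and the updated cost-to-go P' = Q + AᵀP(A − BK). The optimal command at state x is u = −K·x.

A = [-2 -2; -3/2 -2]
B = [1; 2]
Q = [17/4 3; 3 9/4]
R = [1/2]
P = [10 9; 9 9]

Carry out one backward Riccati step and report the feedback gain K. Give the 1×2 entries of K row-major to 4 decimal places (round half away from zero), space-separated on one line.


BᵀP = [28.0000 27.0000]
S = R + BᵀPB = [1/2] + [82.0000] = [82.5000]
BᵀPA = [-96.5000 -110.0000]
K = S⁻¹·BᵀPA = [-1.1697 -1.3333]
A−BK = [-0.8303 -0.6667; 0.8394 0.6667]
AᵀP(A−BK) = [1.3742 1.3333; 1.3333 1.3333]
P' = Q + AᵀP(A−BK) = [5.6242 4.3333; 4.3333 3.5833]
tr(P') = 9.2076

-1.1697 -1.3333


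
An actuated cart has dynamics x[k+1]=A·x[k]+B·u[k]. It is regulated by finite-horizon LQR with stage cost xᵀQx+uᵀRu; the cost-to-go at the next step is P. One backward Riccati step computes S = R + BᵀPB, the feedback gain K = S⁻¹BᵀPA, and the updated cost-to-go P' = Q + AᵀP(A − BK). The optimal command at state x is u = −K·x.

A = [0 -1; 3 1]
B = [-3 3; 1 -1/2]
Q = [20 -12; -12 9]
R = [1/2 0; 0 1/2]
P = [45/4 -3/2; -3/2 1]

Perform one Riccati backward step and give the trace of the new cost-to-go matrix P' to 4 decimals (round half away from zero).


35.0499

BᵀP = [-35.2500 5.5000; 34.5000 -5.0000]
S = R + BᵀPB = [1/2 0; 0 1/2] + [111.2500 -108.5000; -108.5000 106.0000] = [111.7500 -108.5000; -108.5000 106.5000]
BᵀPA = [16.5000 40.7500; -15.0000 -39.5000]
K = S⁻¹·BᵀPA = [1.0048 0.4192; 0.8829 0.0561]
A−BK = [0.3659 0.0891; 2.4366 0.6089]
AᵀP(A−BK) = [5.6631 1.4259; 1.4259 0.3867]
P' = Q + AᵀP(A−BK) = [25.6631 -10.5741; -10.5741 9.3867]
tr(P') = 35.0499


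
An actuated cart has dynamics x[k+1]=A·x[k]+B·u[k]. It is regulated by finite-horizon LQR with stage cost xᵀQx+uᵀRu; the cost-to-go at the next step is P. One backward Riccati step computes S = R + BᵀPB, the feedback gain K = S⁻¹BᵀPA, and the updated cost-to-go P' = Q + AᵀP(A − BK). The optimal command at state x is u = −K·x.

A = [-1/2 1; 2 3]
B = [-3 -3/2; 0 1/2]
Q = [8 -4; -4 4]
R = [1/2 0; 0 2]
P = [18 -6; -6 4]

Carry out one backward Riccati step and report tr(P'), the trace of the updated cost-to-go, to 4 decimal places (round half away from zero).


33.0101

BᵀP = [-54.0000 18.0000; -30.0000 11.0000]
S = R + BᵀPB = [1/2 0; 0 2] + [162.0000 90.0000; 90.0000 50.5000] = [162.5000 90.0000; 90.0000 52.5000]
BᵀPA = [63.0000 0.0000; 37.0000 3.0000]
K = S⁻¹·BᵀPA = [-0.0522 -0.6261; 0.7942 1.1304]
A−BK = [0.5348 0.8174; 1.6029 2.4348]
AᵀP(A−BK) = [6.4014 9.6174; 9.6174 14.6087]
P' = Q + AᵀP(A−BK) = [14.4014 5.6174; 5.6174 18.6087]
tr(P') = 33.0101


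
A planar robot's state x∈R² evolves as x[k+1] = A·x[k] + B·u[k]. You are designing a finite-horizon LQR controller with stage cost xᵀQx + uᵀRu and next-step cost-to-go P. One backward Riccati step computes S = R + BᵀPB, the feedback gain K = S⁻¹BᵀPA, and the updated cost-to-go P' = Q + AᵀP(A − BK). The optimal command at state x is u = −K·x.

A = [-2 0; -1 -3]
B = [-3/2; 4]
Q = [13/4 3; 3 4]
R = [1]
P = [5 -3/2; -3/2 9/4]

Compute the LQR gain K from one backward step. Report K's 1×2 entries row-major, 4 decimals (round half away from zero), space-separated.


BᵀP = [-13.5000 11.2500]
S = R + BᵀPB = [1] + [65.2500] = [66.2500]
BᵀPA = [15.7500 -33.7500]
K = S⁻¹·BᵀPA = [0.2377 -0.5094]
A−BK = [-1.6434 -0.7642; -1.9509 -0.9623]
AᵀP(A−BK) = [12.5057 5.7736; 5.7736 3.0566]
P' = Q + AᵀP(A−BK) = [15.7557 8.7736; 8.7736 7.0566]
tr(P') = 22.8123

0.2377 -0.5094


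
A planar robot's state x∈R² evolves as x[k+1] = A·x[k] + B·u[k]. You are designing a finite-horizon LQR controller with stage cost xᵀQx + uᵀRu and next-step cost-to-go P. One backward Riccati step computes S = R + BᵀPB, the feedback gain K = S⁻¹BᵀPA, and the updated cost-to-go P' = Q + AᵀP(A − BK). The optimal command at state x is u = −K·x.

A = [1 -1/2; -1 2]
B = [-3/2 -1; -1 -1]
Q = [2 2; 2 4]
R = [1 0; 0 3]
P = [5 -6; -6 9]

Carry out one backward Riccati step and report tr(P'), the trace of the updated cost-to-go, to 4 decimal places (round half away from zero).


64.3929

BᵀP = [-1.5000 0.0000; 1.0000 -3.0000]
S = R + BᵀPB = [1 0; 0 3] + [2.2500 1.5000; 1.5000 2.0000] = [3.2500 1.5000; 1.5000 5.0000]
BᵀPA = [-1.5000 0.7500; 4.0000 -6.5000]
K = S⁻¹·BᵀPA = [-0.9643 0.9643; 1.0893 -1.5893]
A−BK = [0.6429 -0.6429; -0.8750 1.3750]
AᵀP(A−BK) = [20.1964 -27.6964; -27.6964 38.1964]
P' = Q + AᵀP(A−BK) = [22.1964 -25.6964; -25.6964 42.1964]
tr(P') = 64.3929


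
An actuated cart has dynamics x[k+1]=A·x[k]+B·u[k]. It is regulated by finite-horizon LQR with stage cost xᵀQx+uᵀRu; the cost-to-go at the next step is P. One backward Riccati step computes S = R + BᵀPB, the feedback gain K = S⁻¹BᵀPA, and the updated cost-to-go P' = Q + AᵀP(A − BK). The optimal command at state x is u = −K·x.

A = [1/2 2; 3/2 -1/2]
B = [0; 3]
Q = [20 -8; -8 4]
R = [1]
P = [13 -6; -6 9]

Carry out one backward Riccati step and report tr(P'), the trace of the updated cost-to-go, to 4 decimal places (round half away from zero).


BᵀP = [-18.0000 27.0000]
S = R + BᵀPB = [1] + [81.0000] = [82.0000]
BᵀPA = [31.5000 -49.5000]
K = S⁻¹·BᵀPA = [0.3841 -0.6037]
A−BK = [0.5000 2.0000; 0.3476 1.3110]
AᵀP(A−BK) = [2.3994 8.7652; 8.7652 36.3689]
P' = Q + AᵀP(A−BK) = [22.3994 0.7652; 0.7652 40.3689]
tr(P') = 62.7683

62.7683


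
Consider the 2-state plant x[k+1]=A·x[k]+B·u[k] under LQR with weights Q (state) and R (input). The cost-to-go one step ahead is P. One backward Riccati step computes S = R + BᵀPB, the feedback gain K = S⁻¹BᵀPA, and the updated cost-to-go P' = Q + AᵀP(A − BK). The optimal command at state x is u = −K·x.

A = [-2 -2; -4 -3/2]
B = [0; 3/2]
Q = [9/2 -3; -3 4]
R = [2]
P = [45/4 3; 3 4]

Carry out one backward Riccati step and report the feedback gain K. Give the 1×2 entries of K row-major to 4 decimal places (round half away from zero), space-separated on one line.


-3.0000 -1.6364

BᵀP = [4.5000 6.0000]
S = R + BᵀPB = [2] + [9.0000] = [11.0000]
BᵀPA = [-33.0000 -18.0000]
K = S⁻¹·BᵀPA = [-3.0000 -1.6364]
A−BK = [-2.0000 -2.0000; 0.5000 0.9545]
AᵀP(A−BK) = [58.0000 48.0000; 48.0000 42.5455]
P' = Q + AᵀP(A−BK) = [62.5000 45.0000; 45.0000 46.5455]
tr(P') = 109.0455
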